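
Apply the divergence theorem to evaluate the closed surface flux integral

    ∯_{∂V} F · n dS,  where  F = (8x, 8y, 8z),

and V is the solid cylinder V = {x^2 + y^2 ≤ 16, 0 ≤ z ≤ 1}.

By the divergence theorem,

    ∯_{∂V} F · n dS = ∭_V (∇ · F) dV.

Compute the divergence:
    ∇ · F = ∂F_x/∂x + ∂F_y/∂y + ∂F_z/∂z = 8 + 8 + 8 = 24.

In cylindrical coordinates, x = r cos(θ), y = r sin(θ), z = z, dV = r dr dθ dz, with 0 ≤ r ≤ 4, 0 ≤ θ ≤ 2π, 0 ≤ z ≤ 1.

The integrand, after substitution and multiplying by the volume element, becomes (24) · r, so

    ∭_V (∇·F) dV = ∫_0^{2π} ∫_0^{4} ∫_0^{1} (24) · r dz dr dθ.

Inner (z from 0 to 1): 24r.
Middle (r from 0 to 4): 192.
Outer (θ from 0 to 2π): 384π.

Therefore ∯_{∂V} F · n dS = 384π.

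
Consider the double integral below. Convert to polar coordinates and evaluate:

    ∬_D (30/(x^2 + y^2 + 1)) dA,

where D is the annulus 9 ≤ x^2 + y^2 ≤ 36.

The region D is 3 ≤ r ≤ 6, 0 ≤ θ ≤ 2π in polar coordinates, where x = r cos(θ), y = r sin(θ), and dA = r dr dθ.

Under the substitution, the integrand becomes 30/(r^2 + 1), so

    ∬_D (30/(x^2 + y^2 + 1)) dA = ∫_{0}^{2π} ∫_{3}^{6} (30/(r^2 + 1)) · r dr dθ.

Inner integral (in r): ∫_{3}^{6} (30/(r^2 + 1)) · r dr = log(333446267951815307088493/1000000000000000).

Outer integral (in θ): ∫_{0}^{2π} (log(333446267951815307088493/1000000000000000)) dθ = log((333446267951815307088493/1000000000000000)^(2π)).

Therefore ∬_D (30/(x^2 + y^2 + 1)) dA = log((333446267951815307088493/1000000000000000)^(2π)).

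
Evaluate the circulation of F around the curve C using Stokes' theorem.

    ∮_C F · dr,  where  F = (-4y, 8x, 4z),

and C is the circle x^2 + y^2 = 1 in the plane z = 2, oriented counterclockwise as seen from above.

Let S be the flat disk x^2 + y^2 ≤ 1 in the plane z = 2, with upward unit normal n̂ = ẑ. By Stokes' theorem,

    ∮_C F · dr = ∬_S (∇ × F) · n̂ dS = ∬_D (curl F)_z dA,

where D is the disk x^2 + y^2 ≤ 1.

Compute the curl of F = (-4y, 8x, 4z):
    (∇ × F)_x = ∂F_z/∂y - ∂F_y/∂z = 0,
    (∇ × F)_y = ∂F_x/∂z - ∂F_z/∂x = 0,
    (∇ × F)_z = ∂F_y/∂x - ∂F_x/∂y = 12.

On z = 2, (curl F)_z = 12.

Convert to polar (x = r cos θ, y = r sin θ, dA = r dr dθ); the integrand becomes 12, so

    ∬_D (curl F)_z dA = ∫_0^{2π} ∫_0^{1} (12) · r dr dθ.

Inner (r from 0 to 1): 6.
Outer (θ from 0 to 2π): 12π.

Therefore ∮_C F · dr = 12π.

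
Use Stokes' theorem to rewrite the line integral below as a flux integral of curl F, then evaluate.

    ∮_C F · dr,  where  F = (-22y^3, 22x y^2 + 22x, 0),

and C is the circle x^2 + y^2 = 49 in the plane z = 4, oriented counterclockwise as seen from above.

Let S be the flat disk x^2 + y^2 ≤ 49 in the plane z = 4, with upward unit normal n̂ = ẑ. By Stokes' theorem,

    ∮_C F · dr = ∬_S (∇ × F) · n̂ dS = ∬_D (curl F)_z dA,

where D is the disk x^2 + y^2 ≤ 49.

Compute the curl of F = (-22y^3, 22x y^2 + 22x, 0):
    (∇ × F)_x = ∂F_z/∂y - ∂F_y/∂z = 0,
    (∇ × F)_y = ∂F_x/∂z - ∂F_z/∂x = 0,
    (∇ × F)_z = ∂F_y/∂x - ∂F_x/∂y = 88y^2 + 22.

On z = 4, (curl F)_z = 88y^2 + 22.

Convert to polar (x = r cos θ, y = r sin θ, dA = r dr dθ); the integrand becomes 88r^2sin(θ)^2 + 22, so

    ∬_D (curl F)_z dA = ∫_0^{2π} ∫_0^{7} (88r^2sin(θ)^2 + 22) · r dr dθ.

Inner (r from 0 to 7): 52822sin(θ)^2 + 539.
Outer (θ from 0 to 2π): 53900π.

Therefore ∮_C F · dr = 53900π.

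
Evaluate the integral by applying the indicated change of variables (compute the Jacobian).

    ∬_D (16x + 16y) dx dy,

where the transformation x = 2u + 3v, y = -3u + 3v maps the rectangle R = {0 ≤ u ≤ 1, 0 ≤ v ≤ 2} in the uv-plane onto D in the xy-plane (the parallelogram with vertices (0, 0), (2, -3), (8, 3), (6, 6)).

Compute the Jacobian determinant of (x, y) with respect to (u, v):

    ∂(x,y)/∂(u,v) = | 2  3 | = (2)(3) - (3)(-3) = 15.
                   | -3  3 |

Its absolute value is |J| = 15 (the area scaling factor).

Substituting x = 2u + 3v, y = -3u + 3v into the integrand,

    16x + 16y → -16u + 96v,

so the integral becomes

    ∬_R (-16u + 96v) · |J| du dv = ∫_0^1 ∫_0^2 (-240u + 1440v) dv du.

Inner (v): 2880 - 480u.
Outer (u): 2640.

Therefore ∬_D (16x + 16y) dx dy = 2640.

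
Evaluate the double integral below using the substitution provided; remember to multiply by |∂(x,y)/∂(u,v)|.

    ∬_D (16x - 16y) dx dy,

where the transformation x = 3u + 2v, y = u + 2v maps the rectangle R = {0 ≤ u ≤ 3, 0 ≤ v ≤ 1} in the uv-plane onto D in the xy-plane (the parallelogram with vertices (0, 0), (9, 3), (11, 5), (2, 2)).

Compute the Jacobian determinant of (x, y) with respect to (u, v):

    ∂(x,y)/∂(u,v) = | 3  2 | = (3)(2) - (2)(1) = 4.
                   | 1  2 |

Its absolute value is |J| = 4 (the area scaling factor).

Substituting x = 3u + 2v, y = u + 2v into the integrand,

    16x - 16y → 32u,

so the integral becomes

    ∬_R (32u) · |J| du dv = ∫_0^3 ∫_0^1 (128u) dv du.

Inner (v): 128u.
Outer (u): 576.

Therefore ∬_D (16x - 16y) dx dy = 576.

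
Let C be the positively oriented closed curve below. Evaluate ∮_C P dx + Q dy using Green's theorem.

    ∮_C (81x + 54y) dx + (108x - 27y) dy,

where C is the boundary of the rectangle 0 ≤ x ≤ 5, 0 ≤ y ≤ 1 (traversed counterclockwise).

Green's theorem converts the closed line integral into a double integral over the enclosed region D:

    ∮_C P dx + Q dy = ∬_D (∂Q/∂x - ∂P/∂y) dA.

Here P = 81x + 54y, Q = 108x - 27y, so

    ∂Q/∂x = 108,    ∂P/∂y = 54,
    ∂Q/∂x - ∂P/∂y = 54.

D is the region 0 ≤ x ≤ 5, 0 ≤ y ≤ 1. Evaluating the double integral:

    ∬_D (54) dA = ∫_0^{5} ∫_0^{1} (54) dy dx.

Inner (y from 0 to 1): 54.
Outer (x from 0 to 5): 270.

Therefore ∮_C P dx + Q dy = 270.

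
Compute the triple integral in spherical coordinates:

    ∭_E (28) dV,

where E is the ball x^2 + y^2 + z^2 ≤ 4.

In spherical coordinates, x = ρ sin(φ) cos(θ), y = ρ sin(φ) sin(θ), z = ρ cos(φ), and dV = ρ^2 sin(φ) dρ dφ dθ.

The integrand becomes 28, so

    ∭_E (28) dV = ∫_{0}^{2π} ∫_{0}^{π} ∫_{0}^{2} (28) · ρ^2 sin(φ) dρ dφ dθ.

Inner (ρ): 224sin(φ)/3.
Middle (φ): 448/3.
Outer (θ): 896π/3.

Therefore the triple integral equals 896π/3.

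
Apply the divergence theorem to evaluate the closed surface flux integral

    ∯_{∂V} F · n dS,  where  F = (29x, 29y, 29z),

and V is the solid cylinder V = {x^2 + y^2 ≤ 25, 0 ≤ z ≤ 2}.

By the divergence theorem,

    ∯_{∂V} F · n dS = ∭_V (∇ · F) dV.

Compute the divergence:
    ∇ · F = ∂F_x/∂x + ∂F_y/∂y + ∂F_z/∂z = 29 + 29 + 29 = 87.

In cylindrical coordinates, x = r cos(θ), y = r sin(θ), z = z, dV = r dr dθ dz, with 0 ≤ r ≤ 5, 0 ≤ θ ≤ 2π, 0 ≤ z ≤ 2.

The integrand, after substitution and multiplying by the volume element, becomes (87) · r, so

    ∭_V (∇·F) dV = ∫_0^{2π} ∫_0^{5} ∫_0^{2} (87) · r dz dr dθ.

Inner (z from 0 to 2): 174r.
Middle (r from 0 to 5): 2175.
Outer (θ from 0 to 2π): 4350π.

Therefore ∯_{∂V} F · n dS = 4350π.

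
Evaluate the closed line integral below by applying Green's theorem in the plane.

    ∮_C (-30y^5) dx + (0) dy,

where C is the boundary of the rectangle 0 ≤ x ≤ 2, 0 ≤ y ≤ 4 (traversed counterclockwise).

Green's theorem converts the closed line integral into a double integral over the enclosed region D:

    ∮_C P dx + Q dy = ∬_D (∂Q/∂x - ∂P/∂y) dA.

Here P = -30y^5, Q = 0, so

    ∂Q/∂x = 0,    ∂P/∂y = -150y^4,
    ∂Q/∂x - ∂P/∂y = 150y^4.

D is the region 0 ≤ x ≤ 2, 0 ≤ y ≤ 4. Evaluating the double integral:

    ∬_D (150y^4) dA = ∫_0^{2} ∫_0^{4} (150y^4) dy dx.

Inner (y from 0 to 4): 30720.
Outer (x from 0 to 2): 61440.

Therefore ∮_C P dx + Q dy = 61440.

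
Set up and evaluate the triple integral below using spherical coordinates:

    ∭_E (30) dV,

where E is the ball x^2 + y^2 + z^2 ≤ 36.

In spherical coordinates, x = ρ sin(φ) cos(θ), y = ρ sin(φ) sin(θ), z = ρ cos(φ), and dV = ρ^2 sin(φ) dρ dφ dθ.

The integrand becomes 30, so

    ∭_E (30) dV = ∫_{0}^{2π} ∫_{0}^{π} ∫_{0}^{6} (30) · ρ^2 sin(φ) dρ dφ dθ.

Inner (ρ): 2160sin(φ).
Middle (φ): 4320.
Outer (θ): 8640π.

Therefore the triple integral equals 8640π.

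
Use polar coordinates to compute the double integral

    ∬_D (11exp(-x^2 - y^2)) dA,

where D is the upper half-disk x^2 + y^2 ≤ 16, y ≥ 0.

The region D is 0 ≤ r ≤ 4, 0 ≤ θ ≤ π in polar coordinates, where x = r cos(θ), y = r sin(θ), and dA = r dr dθ.

Under the substitution, the integrand becomes 11exp(-r^2), so

    ∬_D (11exp(-x^2 - y^2)) dA = ∫_{0}^{π} ∫_{0}^{4} (11exp(-r^2)) · r dr dθ.

Inner integral (in r): ∫_{0}^{4} (11exp(-r^2)) · r dr = 11/2 - 11exp(-16)/2.

Outer integral (in θ): ∫_{0}^{π} (11/2 - 11exp(-16)/2) dθ = -11π (1 - exp(16))exp(-16)/2.

Therefore ∬_D (11exp(-x^2 - y^2)) dA = -11π (1 - exp(16))exp(-16)/2.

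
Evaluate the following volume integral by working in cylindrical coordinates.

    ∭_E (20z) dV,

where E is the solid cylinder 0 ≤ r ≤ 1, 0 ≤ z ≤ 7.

In cylindrical coordinates, x = r cos(θ), y = r sin(θ), z = z, and dV = r dr dθ dz.

The integrand becomes 20z, so

    ∭_E (20z) dV = ∫_{0}^{2π} ∫_{0}^{1} ∫_{0}^{7} (20z) · r dz dr dθ.

Inner (z): 490r.
Middle (r from 0 to 1): 245.
Outer (θ): 490π.

Therefore the triple integral equals 490π.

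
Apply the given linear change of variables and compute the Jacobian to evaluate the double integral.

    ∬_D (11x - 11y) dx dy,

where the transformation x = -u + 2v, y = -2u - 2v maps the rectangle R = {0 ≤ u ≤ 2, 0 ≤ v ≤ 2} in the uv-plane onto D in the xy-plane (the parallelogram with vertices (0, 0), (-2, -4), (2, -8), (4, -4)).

Compute the Jacobian determinant of (x, y) with respect to (u, v):

    ∂(x,y)/∂(u,v) = | -1  2 | = (-1)(-2) - (2)(-2) = 6.
                   | -2  -2 |

Its absolute value is |J| = 6 (the area scaling factor).

Substituting x = -u + 2v, y = -2u - 2v into the integrand,

    11x - 11y → 11u + 44v,

so the integral becomes

    ∬_R (11u + 44v) · |J| du dv = ∫_0^2 ∫_0^2 (66u + 264v) dv du.

Inner (v): 132u + 528.
Outer (u): 1320.

Therefore ∬_D (11x - 11y) dx dy = 1320.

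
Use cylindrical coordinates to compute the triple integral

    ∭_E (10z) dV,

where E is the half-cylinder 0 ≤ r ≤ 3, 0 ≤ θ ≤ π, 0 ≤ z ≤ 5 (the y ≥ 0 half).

In cylindrical coordinates, x = r cos(θ), y = r sin(θ), z = z, and dV = r dr dθ dz.

The integrand becomes 10z, so

    ∭_E (10z) dV = ∫_{0}^{π} ∫_{0}^{3} ∫_{0}^{5} (10z) · r dz dr dθ.

Inner (z): 125r.
Middle (r from 0 to 3): 1125/2.
Outer (θ): 1125π/2.

Therefore the triple integral equals 1125π/2.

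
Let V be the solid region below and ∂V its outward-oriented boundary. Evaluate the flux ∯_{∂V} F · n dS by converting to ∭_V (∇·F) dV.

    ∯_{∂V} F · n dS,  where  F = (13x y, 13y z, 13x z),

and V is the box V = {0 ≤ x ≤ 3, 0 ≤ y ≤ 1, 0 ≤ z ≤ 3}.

By the divergence theorem,

    ∯_{∂V} F · n dS = ∭_V (∇ · F) dV.

Compute the divergence:
    ∇ · F = ∂F_x/∂x + ∂F_y/∂y + ∂F_z/∂z = 13y + 13z + 13x = 13x + 13y + 13z.

V is a rectangular box, so dV = dx dy dz with 0 ≤ x ≤ 3, 0 ≤ y ≤ 1, 0 ≤ z ≤ 3.

Integrate (13x + 13y + 13z) over V as an iterated integral:

    ∭_V (∇·F) dV = ∫_0^{3} ∫_0^{1} ∫_0^{3} (13x + 13y + 13z) dz dy dx.

Inner (z from 0 to 3): 39x + 39y + 117/2.
Middle (y from 0 to 1): 39x + 78.
Outer (x from 0 to 3): 819/2.

Therefore ∯_{∂V} F · n dS = 819/2.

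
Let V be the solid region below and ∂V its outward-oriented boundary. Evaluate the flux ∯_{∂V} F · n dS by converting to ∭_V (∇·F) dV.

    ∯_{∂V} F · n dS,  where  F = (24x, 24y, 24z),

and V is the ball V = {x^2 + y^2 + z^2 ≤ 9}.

By the divergence theorem,

    ∯_{∂V} F · n dS = ∭_V (∇ · F) dV.

Compute the divergence:
    ∇ · F = ∂F_x/∂x + ∂F_y/∂y + ∂F_z/∂z = 24 + 24 + 24 = 72.

In spherical coordinates, x = ρ sin(φ) cos(θ), y = ρ sin(φ) sin(θ), z = ρ cos(φ), dV = ρ^2 sin(φ) dρ dφ dθ, with 0 ≤ ρ ≤ 3, 0 ≤ φ ≤ π, 0 ≤ θ ≤ 2π.

The integrand, after substitution and multiplying by the volume element, becomes (72) · ρ^2 sin(φ), so

    ∭_V (∇·F) dV = ∫_0^{2π} ∫_0^{π} ∫_0^{3} (72) · ρ^2 sin(φ) dρ dφ dθ.

Inner (ρ from 0 to 3): 648sin(φ).
Middle (φ from 0 to π): 1296.
Outer (θ from 0 to 2π): 2592π.

Therefore ∯_{∂V} F · n dS = 2592π.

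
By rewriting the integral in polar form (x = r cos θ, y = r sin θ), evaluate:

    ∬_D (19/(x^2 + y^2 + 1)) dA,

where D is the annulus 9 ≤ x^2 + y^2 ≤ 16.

The region D is 3 ≤ r ≤ 4, 0 ≤ θ ≤ 2π in polar coordinates, where x = r cos(θ), y = r sin(θ), and dA = r dr dθ.

Under the substitution, the integrand becomes 19/(r^2 + 1), so

    ∬_D (19/(x^2 + y^2 + 1)) dA = ∫_{0}^{2π} ∫_{3}^{4} (19/(r^2 + 1)) · r dr dθ.

Inner integral (in r): ∫_{3}^{4} (19/(r^2 + 1)) · r dr = log(118587876497sqrt(170)/10000000000).

Outer integral (in θ): ∫_{0}^{2π} (log(118587876497sqrt(170)/10000000000)) dθ = log((118587876497sqrt(170)/10000000000)^(2π)).

Therefore ∬_D (19/(x^2 + y^2 + 1)) dA = log((118587876497sqrt(170)/10000000000)^(2π)).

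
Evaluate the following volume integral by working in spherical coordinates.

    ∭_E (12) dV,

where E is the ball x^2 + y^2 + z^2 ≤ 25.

In spherical coordinates, x = ρ sin(φ) cos(θ), y = ρ sin(φ) sin(θ), z = ρ cos(φ), and dV = ρ^2 sin(φ) dρ dφ dθ.

The integrand becomes 12, so

    ∭_E (12) dV = ∫_{0}^{2π} ∫_{0}^{π} ∫_{0}^{5} (12) · ρ^2 sin(φ) dρ dφ dθ.

Inner (ρ): 500sin(φ).
Middle (φ): 1000.
Outer (θ): 2000π.

Therefore the triple integral equals 2000π.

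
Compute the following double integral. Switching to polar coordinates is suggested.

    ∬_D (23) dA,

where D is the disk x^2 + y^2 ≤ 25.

The region D is 0 ≤ r ≤ 5, 0 ≤ θ ≤ 2π in polar coordinates, where x = r cos(θ), y = r sin(θ), and dA = r dr dθ.

Under the substitution, the integrand becomes 23, so

    ∬_D (23) dA = ∫_{0}^{2π} ∫_{0}^{5} (23) · r dr dθ.

Inner integral (in r): ∫_{0}^{5} (23) · r dr = 575/2.

Outer integral (in θ): ∫_{0}^{2π} (575/2) dθ = 575π.

Therefore ∬_D (23) dA = 575π.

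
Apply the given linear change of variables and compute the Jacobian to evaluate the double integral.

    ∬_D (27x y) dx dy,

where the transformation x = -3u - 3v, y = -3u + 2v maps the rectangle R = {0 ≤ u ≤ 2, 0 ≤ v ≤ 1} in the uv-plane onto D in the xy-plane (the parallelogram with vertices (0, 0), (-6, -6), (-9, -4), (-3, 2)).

Compute the Jacobian determinant of (x, y) with respect to (u, v):

    ∂(x,y)/∂(u,v) = | -3  -3 | = (-3)(2) - (-3)(-3) = -15.
                   | -3  2 |

Its absolute value is |J| = 15 (the area scaling factor).

Substituting x = -3u - 3v, y = -3u + 2v into the integrand,

    27x y → 243u^2 + 81u v - 162v^2,

so the integral becomes

    ∬_R (243u^2 + 81u v - 162v^2) · |J| du dv = ∫_0^2 ∫_0^1 (3645u^2 + 1215u v - 2430v^2) dv du.

Inner (v): 3645u^2 + 1215u/2 - 810.
Outer (u): 9315.

Therefore ∬_D (27x y) dx dy = 9315.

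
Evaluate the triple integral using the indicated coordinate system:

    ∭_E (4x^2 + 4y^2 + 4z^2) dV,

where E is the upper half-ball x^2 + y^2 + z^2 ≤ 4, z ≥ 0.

In spherical coordinates, x = ρ sin(φ) cos(θ), y = ρ sin(φ) sin(θ), z = ρ cos(φ), and dV = ρ^2 sin(φ) dρ dφ dθ.

The integrand becomes 4ρ^2, so

    ∭_E (4x^2 + 4y^2 + 4z^2) dV = ∫_{0}^{2π} ∫_{0}^{π/2} ∫_{0}^{2} (4ρ^2) · ρ^2 sin(φ) dρ dφ dθ.

Inner (ρ): 128sin(φ)/5.
Middle (φ): 128/5.
Outer (θ): 256π/5.

Therefore the triple integral equals 256π/5.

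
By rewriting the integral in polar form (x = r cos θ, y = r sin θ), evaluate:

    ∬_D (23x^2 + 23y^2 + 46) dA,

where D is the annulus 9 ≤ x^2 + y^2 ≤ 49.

The region D is 3 ≤ r ≤ 7, 0 ≤ θ ≤ 2π in polar coordinates, where x = r cos(θ), y = r sin(θ), and dA = r dr dθ.

Under the substitution, the integrand becomes 23r^2 + 46, so

    ∬_D (23x^2 + 23y^2 + 46) dA = ∫_{0}^{2π} ∫_{3}^{7} (23r^2 + 46) · r dr dθ.

Inner integral (in r): ∫_{3}^{7} (23r^2 + 46) · r dr = 14260.

Outer integral (in θ): ∫_{0}^{2π} (14260) dθ = 28520π.

Therefore ∬_D (23x^2 + 23y^2 + 46) dA = 28520π.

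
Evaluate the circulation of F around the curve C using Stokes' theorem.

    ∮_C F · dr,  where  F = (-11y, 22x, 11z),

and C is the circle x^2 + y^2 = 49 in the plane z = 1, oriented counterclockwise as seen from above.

Let S be the flat disk x^2 + y^2 ≤ 49 in the plane z = 1, with upward unit normal n̂ = ẑ. By Stokes' theorem,

    ∮_C F · dr = ∬_S (∇ × F) · n̂ dS = ∬_D (curl F)_z dA,

where D is the disk x^2 + y^2 ≤ 49.

Compute the curl of F = (-11y, 22x, 11z):
    (∇ × F)_x = ∂F_z/∂y - ∂F_y/∂z = 0,
    (∇ × F)_y = ∂F_x/∂z - ∂F_z/∂x = 0,
    (∇ × F)_z = ∂F_y/∂x - ∂F_x/∂y = 33.

On z = 1, (curl F)_z = 33.

Convert to polar (x = r cos θ, y = r sin θ, dA = r dr dθ); the integrand becomes 33, so

    ∬_D (curl F)_z dA = ∫_0^{2π} ∫_0^{7} (33) · r dr dθ.

Inner (r from 0 to 7): 1617/2.
Outer (θ from 0 to 2π): 1617π.

Therefore ∮_C F · dr = 1617π.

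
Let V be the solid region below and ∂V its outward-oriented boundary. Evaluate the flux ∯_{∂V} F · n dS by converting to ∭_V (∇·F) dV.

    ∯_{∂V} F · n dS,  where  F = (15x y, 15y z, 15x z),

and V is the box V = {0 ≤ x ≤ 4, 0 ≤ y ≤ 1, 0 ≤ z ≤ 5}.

By the divergence theorem,

    ∯_{∂V} F · n dS = ∭_V (∇ · F) dV.

Compute the divergence:
    ∇ · F = ∂F_x/∂x + ∂F_y/∂y + ∂F_z/∂z = 15y + 15z + 15x = 15x + 15y + 15z.

V is a rectangular box, so dV = dx dy dz with 0 ≤ x ≤ 4, 0 ≤ y ≤ 1, 0 ≤ z ≤ 5.

Integrate (15x + 15y + 15z) over V as an iterated integral:

    ∭_V (∇·F) dV = ∫_0^{4} ∫_0^{1} ∫_0^{5} (15x + 15y + 15z) dz dy dx.

Inner (z from 0 to 5): 75x + 75y + 375/2.
Middle (y from 0 to 1): 75x + 225.
Outer (x from 0 to 4): 1500.

Therefore ∯_{∂V} F · n dS = 1500.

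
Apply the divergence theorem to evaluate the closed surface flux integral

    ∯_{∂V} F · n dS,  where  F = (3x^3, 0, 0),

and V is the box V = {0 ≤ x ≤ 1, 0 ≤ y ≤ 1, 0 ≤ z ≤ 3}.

By the divergence theorem,

    ∯_{∂V} F · n dS = ∭_V (∇ · F) dV.

Compute the divergence:
    ∇ · F = ∂F_x/∂x + ∂F_y/∂y + ∂F_z/∂z = 9x^2 + 0 + 0 = 9x^2.

V is a rectangular box, so dV = dx dy dz with 0 ≤ x ≤ 1, 0 ≤ y ≤ 1, 0 ≤ z ≤ 3.

Integrate (9x^2) over V as an iterated integral:

    ∭_V (∇·F) dV = ∫_0^{1} ∫_0^{1} ∫_0^{3} (9x^2) dz dy dx.

Inner (z from 0 to 3): 27x^2.
Middle (y from 0 to 1): 27x^2.
Outer (x from 0 to 1): 9.

Therefore ∯_{∂V} F · n dS = 9.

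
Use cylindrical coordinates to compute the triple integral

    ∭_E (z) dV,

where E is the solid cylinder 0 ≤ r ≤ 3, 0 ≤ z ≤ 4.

In cylindrical coordinates, x = r cos(θ), y = r sin(θ), z = z, and dV = r dr dθ dz.

The integrand becomes z, so

    ∭_E (z) dV = ∫_{0}^{2π} ∫_{0}^{3} ∫_{0}^{4} (z) · r dz dr dθ.

Inner (z): 8r.
Middle (r from 0 to 3): 36.
Outer (θ): 72π.

Therefore the triple integral equals 72π.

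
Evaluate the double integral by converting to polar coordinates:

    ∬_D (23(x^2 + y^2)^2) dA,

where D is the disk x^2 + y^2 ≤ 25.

The region D is 0 ≤ r ≤ 5, 0 ≤ θ ≤ 2π in polar coordinates, where x = r cos(θ), y = r sin(θ), and dA = r dr dθ.

Under the substitution, the integrand becomes 23r^4, so

    ∬_D (23(x^2 + y^2)^2) dA = ∫_{0}^{2π} ∫_{0}^{5} (23r^4) · r dr dθ.

Inner integral (in r): ∫_{0}^{5} (23r^4) · r dr = 359375/6.

Outer integral (in θ): ∫_{0}^{2π} (359375/6) dθ = 359375π/3.

Therefore ∬_D (23(x^2 + y^2)^2) dA = 359375π/3.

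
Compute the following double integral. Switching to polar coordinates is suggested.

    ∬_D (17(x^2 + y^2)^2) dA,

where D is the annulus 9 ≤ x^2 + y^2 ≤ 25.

The region D is 3 ≤ r ≤ 5, 0 ≤ θ ≤ 2π in polar coordinates, where x = r cos(θ), y = r sin(θ), and dA = r dr dθ.

Under the substitution, the integrand becomes 17r^4, so

    ∬_D (17(x^2 + y^2)^2) dA = ∫_{0}^{2π} ∫_{3}^{5} (17r^4) · r dr dθ.

Inner integral (in r): ∫_{3}^{5} (17r^4) · r dr = 126616/3.

Outer integral (in θ): ∫_{0}^{2π} (126616/3) dθ = 253232π/3.

Therefore ∬_D (17(x^2 + y^2)^2) dA = 253232π/3.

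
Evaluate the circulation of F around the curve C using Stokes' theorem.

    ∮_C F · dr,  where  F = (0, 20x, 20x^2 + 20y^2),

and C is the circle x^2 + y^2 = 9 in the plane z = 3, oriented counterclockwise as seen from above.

Let S be the flat disk x^2 + y^2 ≤ 9 in the plane z = 3, with upward unit normal n̂ = ẑ. By Stokes' theorem,

    ∮_C F · dr = ∬_S (∇ × F) · n̂ dS = ∬_D (curl F)_z dA,

where D is the disk x^2 + y^2 ≤ 9.

Compute the curl of F = (0, 20x, 20x^2 + 20y^2):
    (∇ × F)_x = ∂F_z/∂y - ∂F_y/∂z = 40y,
    (∇ × F)_y = ∂F_x/∂z - ∂F_z/∂x = -40x,
    (∇ × F)_z = ∂F_y/∂x - ∂F_x/∂y = 20.

On z = 3, (curl F)_z = 20.

Convert to polar (x = r cos θ, y = r sin θ, dA = r dr dθ); the integrand becomes 20, so

    ∬_D (curl F)_z dA = ∫_0^{2π} ∫_0^{3} (20) · r dr dθ.

Inner (r from 0 to 3): 90.
Outer (θ from 0 to 2π): 180π.

Therefore ∮_C F · dr = 180π.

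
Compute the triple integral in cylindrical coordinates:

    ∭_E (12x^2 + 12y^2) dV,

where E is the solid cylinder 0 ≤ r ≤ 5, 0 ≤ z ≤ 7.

In cylindrical coordinates, x = r cos(θ), y = r sin(θ), z = z, and dV = r dr dθ dz.

The integrand becomes 12r^2, so

    ∭_E (12x^2 + 12y^2) dV = ∫_{0}^{2π} ∫_{0}^{5} ∫_{0}^{7} (12r^2) · r dz dr dθ.

Inner (z): 84r^3.
Middle (r from 0 to 5): 13125.
Outer (θ): 26250π.

Therefore the triple integral equals 26250π.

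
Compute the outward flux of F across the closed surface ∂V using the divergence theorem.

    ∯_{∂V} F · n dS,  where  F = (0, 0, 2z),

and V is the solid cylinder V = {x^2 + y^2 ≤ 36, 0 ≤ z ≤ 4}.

By the divergence theorem,

    ∯_{∂V} F · n dS = ∭_V (∇ · F) dV.

Compute the divergence:
    ∇ · F = ∂F_x/∂x + ∂F_y/∂y + ∂F_z/∂z = 0 + 0 + 2 = 2.

In cylindrical coordinates, x = r cos(θ), y = r sin(θ), z = z, dV = r dr dθ dz, with 0 ≤ r ≤ 6, 0 ≤ θ ≤ 2π, 0 ≤ z ≤ 4.

The integrand, after substitution and multiplying by the volume element, becomes (2) · r, so

    ∭_V (∇·F) dV = ∫_0^{2π} ∫_0^{6} ∫_0^{4} (2) · r dz dr dθ.

Inner (z from 0 to 4): 8r.
Middle (r from 0 to 6): 144.
Outer (θ from 0 to 2π): 288π.

Therefore ∯_{∂V} F · n dS = 288π.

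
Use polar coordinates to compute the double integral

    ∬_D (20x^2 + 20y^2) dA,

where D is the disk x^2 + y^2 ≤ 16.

The region D is 0 ≤ r ≤ 4, 0 ≤ θ ≤ 2π in polar coordinates, where x = r cos(θ), y = r sin(θ), and dA = r dr dθ.

Under the substitution, the integrand becomes 20r^2, so

    ∬_D (20x^2 + 20y^2) dA = ∫_{0}^{2π} ∫_{0}^{4} (20r^2) · r dr dθ.

Inner integral (in r): ∫_{0}^{4} (20r^2) · r dr = 1280.

Outer integral (in θ): ∫_{0}^{2π} (1280) dθ = 2560π.

Therefore ∬_D (20x^2 + 20y^2) dA = 2560π.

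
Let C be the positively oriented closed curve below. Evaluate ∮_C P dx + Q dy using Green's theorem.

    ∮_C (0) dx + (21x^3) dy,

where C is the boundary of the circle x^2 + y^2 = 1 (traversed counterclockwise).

Green's theorem converts the closed line integral into a double integral over the enclosed region D:

    ∮_C P dx + Q dy = ∬_D (∂Q/∂x - ∂P/∂y) dA.

Here P = 0, Q = 21x^3, so

    ∂Q/∂x = 63x^2,    ∂P/∂y = 0,
    ∂Q/∂x - ∂P/∂y = 63x^2.

D is the region x^2 + y^2 ≤ 1. Evaluating the double integral:

In polar coordinates (x = r cos θ, y = r sin θ, dA = r dr dθ) the integrand becomes 63r^2cos(θ)^2, so

    ∬_D (63x^2) dA = ∫_0^{2π} ∫_0^{1} (63r^2cos(θ)^2) · r dr dθ.

Inner (r from 0 to 1): 63cos(θ)^2/4.
Outer (θ from 0 to 2π): 63π/4.

Therefore ∮_C P dx + Q dy = 63π/4.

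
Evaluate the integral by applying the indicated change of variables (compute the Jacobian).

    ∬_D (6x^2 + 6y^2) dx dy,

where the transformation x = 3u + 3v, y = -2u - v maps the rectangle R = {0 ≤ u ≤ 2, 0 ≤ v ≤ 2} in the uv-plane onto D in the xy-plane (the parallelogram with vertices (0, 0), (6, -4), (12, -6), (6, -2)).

Compute the Jacobian determinant of (x, y) with respect to (u, v):

    ∂(x,y)/∂(u,v) = | 3  3 | = (3)(-1) - (3)(-2) = 3.
                   | -2  -1 |

Its absolute value is |J| = 3 (the area scaling factor).

Substituting x = 3u + 3v, y = -2u - v into the integrand,

    6x^2 + 6y^2 → 78u^2 + 132u v + 60v^2,

so the integral becomes

    ∬_R (78u^2 + 132u v + 60v^2) · |J| du dv = ∫_0^2 ∫_0^2 (234u^2 + 396u v + 180v^2) dv du.

Inner (v): 468u^2 + 792u + 480.
Outer (u): 3792.

Therefore ∬_D (6x^2 + 6y^2) dx dy = 3792.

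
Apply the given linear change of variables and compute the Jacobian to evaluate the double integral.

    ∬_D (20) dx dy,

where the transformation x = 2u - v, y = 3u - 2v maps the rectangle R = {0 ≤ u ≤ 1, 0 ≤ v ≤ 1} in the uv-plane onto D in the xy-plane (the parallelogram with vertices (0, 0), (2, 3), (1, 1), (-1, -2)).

Compute the Jacobian determinant of (x, y) with respect to (u, v):

    ∂(x,y)/∂(u,v) = | 2  -1 | = (2)(-2) - (-1)(3) = -1.
                   | 3  -2 |

Its absolute value is |J| = 1 (the area scaling factor).

Substituting x = 2u - v, y = 3u - 2v into the integrand,

    20 → 20,

so the integral becomes

    ∬_R (20) · |J| du dv = ∫_0^1 ∫_0^1 (20) dv du.

Inner (v): 20.
Outer (u): 20.

Therefore ∬_D (20) dx dy = 20.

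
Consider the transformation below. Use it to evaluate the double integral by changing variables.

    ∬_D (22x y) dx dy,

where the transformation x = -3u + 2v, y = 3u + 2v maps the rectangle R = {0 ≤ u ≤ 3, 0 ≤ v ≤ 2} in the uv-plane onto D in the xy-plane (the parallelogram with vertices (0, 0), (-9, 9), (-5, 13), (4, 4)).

Compute the Jacobian determinant of (x, y) with respect to (u, v):

    ∂(x,y)/∂(u,v) = | -3  2 | = (-3)(2) - (2)(3) = -12.
                   | 3  2 |

Its absolute value is |J| = 12 (the area scaling factor).

Substituting x = -3u + 2v, y = 3u + 2v into the integrand,

    22x y → -198u^2 + 88v^2,

so the integral becomes

    ∬_R (-198u^2 + 88v^2) · |J| du dv = ∫_0^3 ∫_0^2 (-2376u^2 + 1056v^2) dv du.

Inner (v): 2816 - 4752u^2.
Outer (u): -34320.

Therefore ∬_D (22x y) dx dy = -34320.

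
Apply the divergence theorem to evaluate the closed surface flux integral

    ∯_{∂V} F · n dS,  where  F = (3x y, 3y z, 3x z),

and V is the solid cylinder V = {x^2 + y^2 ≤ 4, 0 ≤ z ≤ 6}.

By the divergence theorem,

    ∯_{∂V} F · n dS = ∭_V (∇ · F) dV.

Compute the divergence:
    ∇ · F = ∂F_x/∂x + ∂F_y/∂y + ∂F_z/∂z = 3y + 3z + 3x = 3x + 3y + 3z.

In cylindrical coordinates, x = r cos(θ), y = r sin(θ), z = z, dV = r dr dθ dz, with 0 ≤ r ≤ 2, 0 ≤ θ ≤ 2π, 0 ≤ z ≤ 6.

The integrand, after substitution and multiplying by the volume element, becomes (3sqrt(2)r sin(θ + π/4) + 3z) · r, so

    ∭_V (∇·F) dV = ∫_0^{2π} ∫_0^{2} ∫_0^{6} (3sqrt(2)r sin(θ + π/4) + 3z) · r dz dr dθ.

Inner (z from 0 to 6): 18r (sqrt(2)r sin(θ + π/4) + 3).
Middle (r from 0 to 2): 48sqrt(2)sin(θ + π/4) + 108.
Outer (θ from 0 to 2π): 216π.

Therefore ∯_{∂V} F · n dS = 216π.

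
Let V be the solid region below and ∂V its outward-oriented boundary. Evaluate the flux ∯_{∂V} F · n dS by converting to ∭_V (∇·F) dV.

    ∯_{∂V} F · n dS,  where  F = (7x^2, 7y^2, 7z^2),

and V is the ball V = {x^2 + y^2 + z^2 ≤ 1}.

By the divergence theorem,

    ∯_{∂V} F · n dS = ∭_V (∇ · F) dV.

Compute the divergence:
    ∇ · F = ∂F_x/∂x + ∂F_y/∂y + ∂F_z/∂z = 14x + 14y + 14z.

In spherical coordinates, x = ρ sin(φ) cos(θ), y = ρ sin(φ) sin(θ), z = ρ cos(φ), dV = ρ^2 sin(φ) dρ dφ dθ, with 0 ≤ ρ ≤ 1, 0 ≤ φ ≤ π, 0 ≤ θ ≤ 2π.

The integrand, after substitution and multiplying by the volume element, becomes (14ρ (sqrt(2)sin(φ)sin(θ + π/4) + cos(φ))) · ρ^2 sin(φ), so

    ∭_V (∇·F) dV = ∫_0^{2π} ∫_0^{π} ∫_0^{1} (14ρ (sqrt(2)sin(φ)sin(θ + π/4) + cos(φ))) · ρ^2 sin(φ) dρ dφ dθ.

Inner (ρ from 0 to 1): 7(sqrt(2)sin(φ)sin(θ + π/4) + cos(φ))sin(φ)/2.
Middle (φ from 0 to π): 7sqrt(2)π sin(θ + π/4)/4.
Outer (θ from 0 to 2π): 0.

Therefore ∯_{∂V} F · n dS = 0.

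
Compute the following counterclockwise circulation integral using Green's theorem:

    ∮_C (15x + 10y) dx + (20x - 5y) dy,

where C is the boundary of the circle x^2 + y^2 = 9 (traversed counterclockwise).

Green's theorem converts the closed line integral into a double integral over the enclosed region D:

    ∮_C P dx + Q dy = ∬_D (∂Q/∂x - ∂P/∂y) dA.

Here P = 15x + 10y, Q = 20x - 5y, so

    ∂Q/∂x = 20,    ∂P/∂y = 10,
    ∂Q/∂x - ∂P/∂y = 10.

D is the region x^2 + y^2 ≤ 9. Evaluating the double integral:

In polar coordinates (x = r cos θ, y = r sin θ, dA = r dr dθ) the integrand becomes 10, so

    ∬_D (10) dA = ∫_0^{2π} ∫_0^{3} (10) · r dr dθ.

Inner (r from 0 to 3): 45.
Outer (θ from 0 to 2π): 90π.

Therefore ∮_C P dx + Q dy = 90π.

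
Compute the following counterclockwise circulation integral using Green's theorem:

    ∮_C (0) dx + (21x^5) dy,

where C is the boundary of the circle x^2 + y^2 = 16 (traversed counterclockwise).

Green's theorem converts the closed line integral into a double integral over the enclosed region D:

    ∮_C P dx + Q dy = ∬_D (∂Q/∂x - ∂P/∂y) dA.

Here P = 0, Q = 21x^5, so

    ∂Q/∂x = 105x^4,    ∂P/∂y = 0,
    ∂Q/∂x - ∂P/∂y = 105x^4.

D is the region x^2 + y^2 ≤ 16. Evaluating the double integral:

In polar coordinates (x = r cos θ, y = r sin θ, dA = r dr dθ) the integrand becomes 105r^4cos(θ)^4, so

    ∬_D (105x^4) dA = ∫_0^{2π} ∫_0^{4} (105r^4cos(θ)^4) · r dr dθ.

Inner (r from 0 to 4): 71680cos(θ)^4.
Outer (θ from 0 to 2π): 53760π.

Therefore ∮_C P dx + Q dy = 53760π.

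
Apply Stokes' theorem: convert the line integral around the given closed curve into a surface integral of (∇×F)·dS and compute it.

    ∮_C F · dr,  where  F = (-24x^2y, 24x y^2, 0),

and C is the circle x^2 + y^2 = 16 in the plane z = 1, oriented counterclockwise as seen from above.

Let S be the flat disk x^2 + y^2 ≤ 16 in the plane z = 1, with upward unit normal n̂ = ẑ. By Stokes' theorem,

    ∮_C F · dr = ∬_S (∇ × F) · n̂ dS = ∬_D (curl F)_z dA,

where D is the disk x^2 + y^2 ≤ 16.

Compute the curl of F = (-24x^2y, 24x y^2, 0):
    (∇ × F)_x = ∂F_z/∂y - ∂F_y/∂z = 0,
    (∇ × F)_y = ∂F_x/∂z - ∂F_z/∂x = 0,
    (∇ × F)_z = ∂F_y/∂x - ∂F_x/∂y = 24x^2 + 24y^2.

On z = 1, (curl F)_z = 24x^2 + 24y^2.

Convert to polar (x = r cos θ, y = r sin θ, dA = r dr dθ); the integrand becomes 24r^2, so

    ∬_D (curl F)_z dA = ∫_0^{2π} ∫_0^{4} (24r^2) · r dr dθ.

Inner (r from 0 to 4): 1536.
Outer (θ from 0 to 2π): 3072π.

Therefore ∮_C F · dr = 3072π.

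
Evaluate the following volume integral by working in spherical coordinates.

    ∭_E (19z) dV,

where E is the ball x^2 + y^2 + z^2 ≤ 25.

In spherical coordinates, x = ρ sin(φ) cos(θ), y = ρ sin(φ) sin(θ), z = ρ cos(φ), and dV = ρ^2 sin(φ) dρ dφ dθ.

The integrand becomes 19ρ cos(φ), so

    ∭_E (19z) dV = ∫_{0}^{2π} ∫_{0}^{π} ∫_{0}^{5} (19ρ cos(φ)) · ρ^2 sin(φ) dρ dφ dθ.

Inner (ρ): 11875sin(2φ)/8.
Middle (φ): 0.
Outer (θ): 0.

Therefore the triple integral equals 0.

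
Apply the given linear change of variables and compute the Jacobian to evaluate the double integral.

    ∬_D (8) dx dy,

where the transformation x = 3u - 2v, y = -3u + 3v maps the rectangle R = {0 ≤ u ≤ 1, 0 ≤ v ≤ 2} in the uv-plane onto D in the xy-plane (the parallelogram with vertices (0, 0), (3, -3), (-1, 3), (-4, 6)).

Compute the Jacobian determinant of (x, y) with respect to (u, v):

    ∂(x,y)/∂(u,v) = | 3  -2 | = (3)(3) - (-2)(-3) = 3.
                   | -3  3 |

Its absolute value is |J| = 3 (the area scaling factor).

Substituting x = 3u - 2v, y = -3u + 3v into the integrand,

    8 → 8,

so the integral becomes

    ∬_R (8) · |J| du dv = ∫_0^1 ∫_0^2 (24) dv du.

Inner (v): 48.
Outer (u): 48.

Therefore ∬_D (8) dx dy = 48.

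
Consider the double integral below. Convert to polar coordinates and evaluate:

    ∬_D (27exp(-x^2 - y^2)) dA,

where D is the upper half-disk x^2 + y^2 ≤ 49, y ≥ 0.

The region D is 0 ≤ r ≤ 7, 0 ≤ θ ≤ π in polar coordinates, where x = r cos(θ), y = r sin(θ), and dA = r dr dθ.

Under the substitution, the integrand becomes 27exp(-r^2), so

    ∬_D (27exp(-x^2 - y^2)) dA = ∫_{0}^{π} ∫_{0}^{7} (27exp(-r^2)) · r dr dθ.

Inner integral (in r): ∫_{0}^{7} (27exp(-r^2)) · r dr = 27/2 - 27exp(-49)/2.

Outer integral (in θ): ∫_{0}^{π} (27/2 - 27exp(-49)/2) dθ = -27π (1 - exp(49))exp(-49)/2.

Therefore ∬_D (27exp(-x^2 - y^2)) dA = -27π (1 - exp(49))exp(-49)/2.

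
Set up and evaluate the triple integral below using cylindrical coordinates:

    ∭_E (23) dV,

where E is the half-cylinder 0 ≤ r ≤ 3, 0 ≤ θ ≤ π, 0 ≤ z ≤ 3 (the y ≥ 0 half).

In cylindrical coordinates, x = r cos(θ), y = r sin(θ), z = z, and dV = r dr dθ dz.

The integrand becomes 23, so

    ∭_E (23) dV = ∫_{0}^{π} ∫_{0}^{3} ∫_{0}^{3} (23) · r dz dr dθ.

Inner (z): 69r.
Middle (r from 0 to 3): 621/2.
Outer (θ): 621π/2.

Therefore the triple integral equals 621π/2.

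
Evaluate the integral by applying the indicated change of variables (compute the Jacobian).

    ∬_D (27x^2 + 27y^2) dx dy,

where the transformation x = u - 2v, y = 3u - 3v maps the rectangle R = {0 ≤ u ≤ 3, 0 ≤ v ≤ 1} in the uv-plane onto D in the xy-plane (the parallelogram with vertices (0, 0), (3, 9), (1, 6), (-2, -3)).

Compute the Jacobian determinant of (x, y) with respect to (u, v):

    ∂(x,y)/∂(u,v) = | 1  -2 | = (1)(-3) - (-2)(3) = 3.
                   | 3  -3 |

Its absolute value is |J| = 3 (the area scaling factor).

Substituting x = u - 2v, y = 3u - 3v into the integrand,

    27x^2 + 27y^2 → 270u^2 - 594u v + 351v^2,

so the integral becomes

    ∬_R (270u^2 - 594u v + 351v^2) · |J| du dv = ∫_0^3 ∫_0^1 (810u^2 - 1782u v + 1053v^2) dv du.

Inner (v): 810u^2 - 891u + 351.
Outer (u): 8667/2.

Therefore ∬_D (27x^2 + 27y^2) dx dy = 8667/2.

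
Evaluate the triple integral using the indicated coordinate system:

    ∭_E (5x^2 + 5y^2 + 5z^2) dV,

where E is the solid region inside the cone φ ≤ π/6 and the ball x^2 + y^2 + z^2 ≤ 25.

In spherical coordinates, x = ρ sin(φ) cos(θ), y = ρ sin(φ) sin(θ), z = ρ cos(φ), and dV = ρ^2 sin(φ) dρ dφ dθ.

The integrand becomes 5ρ^2, so

    ∭_E (5x^2 + 5y^2 + 5z^2) dV = ∫_{0}^{2π} ∫_{0}^{π/6} ∫_{0}^{5} (5ρ^2) · ρ^2 sin(φ) dρ dφ dθ.

Inner (ρ): 3125sin(φ).
Middle (φ): 3125 - 3125sqrt(3)/2.
Outer (θ): 3125π (2 - sqrt(3)).

Therefore the triple integral equals 3125π (2 - sqrt(3)).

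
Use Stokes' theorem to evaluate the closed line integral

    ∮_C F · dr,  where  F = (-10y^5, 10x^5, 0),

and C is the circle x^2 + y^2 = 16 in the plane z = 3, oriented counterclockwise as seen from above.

Let S be the flat disk x^2 + y^2 ≤ 16 in the plane z = 3, with upward unit normal n̂ = ẑ. By Stokes' theorem,

    ∮_C F · dr = ∬_S (∇ × F) · n̂ dS = ∬_D (curl F)_z dA,

where D is the disk x^2 + y^2 ≤ 16.

Compute the curl of F = (-10y^5, 10x^5, 0):
    (∇ × F)_x = ∂F_z/∂y - ∂F_y/∂z = 0,
    (∇ × F)_y = ∂F_x/∂z - ∂F_z/∂x = 0,
    (∇ × F)_z = ∂F_y/∂x - ∂F_x/∂y = 50x^4 + 50y^4.

On z = 3, (curl F)_z = 50x^4 + 50y^4.

Convert to polar (x = r cos θ, y = r sin θ, dA = r dr dθ); the integrand becomes 50r^4(sin(θ)^4 + cos(θ)^4), so

    ∬_D (curl F)_z dA = ∫_0^{2π} ∫_0^{4} (50r^4(sin(θ)^4 + cos(θ)^4)) · r dr dθ.

Inner (r from 0 to 4): 102400sin(θ)^4/3 + 102400cos(θ)^4/3.
Outer (θ from 0 to 2π): 51200π.

Therefore ∮_C F · dr = 51200π.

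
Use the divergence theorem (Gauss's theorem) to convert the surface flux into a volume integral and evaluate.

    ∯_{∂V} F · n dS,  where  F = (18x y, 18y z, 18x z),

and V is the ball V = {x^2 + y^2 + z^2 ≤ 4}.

By the divergence theorem,

    ∯_{∂V} F · n dS = ∭_V (∇ · F) dV.

Compute the divergence:
    ∇ · F = ∂F_x/∂x + ∂F_y/∂y + ∂F_z/∂z = 18y + 18z + 18x = 18x + 18y + 18z.

In spherical coordinates, x = ρ sin(φ) cos(θ), y = ρ sin(φ) sin(θ), z = ρ cos(φ), dV = ρ^2 sin(φ) dρ dφ dθ, with 0 ≤ ρ ≤ 2, 0 ≤ φ ≤ π, 0 ≤ θ ≤ 2π.

The integrand, after substitution and multiplying by the volume element, becomes (18ρ (sqrt(2)sin(φ)sin(θ + π/4) + cos(φ))) · ρ^2 sin(φ), so

    ∭_V (∇·F) dV = ∫_0^{2π} ∫_0^{π} ∫_0^{2} (18ρ (sqrt(2)sin(φ)sin(θ + π/4) + cos(φ))) · ρ^2 sin(φ) dρ dφ dθ.

Inner (ρ from 0 to 2): 72(sqrt(2)sin(φ)sin(θ + π/4) + cos(φ))sin(φ).
Middle (φ from 0 to π): 36sqrt(2)π sin(θ + π/4).
Outer (θ from 0 to 2π): 0.

Therefore ∯_{∂V} F · n dS = 0.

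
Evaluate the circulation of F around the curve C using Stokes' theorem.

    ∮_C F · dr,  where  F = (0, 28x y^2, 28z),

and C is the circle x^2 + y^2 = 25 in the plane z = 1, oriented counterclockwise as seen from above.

Let S be the flat disk x^2 + y^2 ≤ 25 in the plane z = 1, with upward unit normal n̂ = ẑ. By Stokes' theorem,

    ∮_C F · dr = ∬_S (∇ × F) · n̂ dS = ∬_D (curl F)_z dA,

where D is the disk x^2 + y^2 ≤ 25.

Compute the curl of F = (0, 28x y^2, 28z):
    (∇ × F)_x = ∂F_z/∂y - ∂F_y/∂z = 0,
    (∇ × F)_y = ∂F_x/∂z - ∂F_z/∂x = 0,
    (∇ × F)_z = ∂F_y/∂x - ∂F_x/∂y = 28y^2.

On z = 1, (curl F)_z = 28y^2.

Convert to polar (x = r cos θ, y = r sin θ, dA = r dr dθ); the integrand becomes 28r^2sin(θ)^2, so

    ∬_D (curl F)_z dA = ∫_0^{2π} ∫_0^{5} (28r^2sin(θ)^2) · r dr dθ.

Inner (r from 0 to 5): 4375sin(θ)^2.
Outer (θ from 0 to 2π): 4375π.

Therefore ∮_C F · dr = 4375π.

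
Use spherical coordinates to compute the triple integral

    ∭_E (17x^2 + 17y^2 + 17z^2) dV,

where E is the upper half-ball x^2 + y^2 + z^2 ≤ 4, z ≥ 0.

In spherical coordinates, x = ρ sin(φ) cos(θ), y = ρ sin(φ) sin(θ), z = ρ cos(φ), and dV = ρ^2 sin(φ) dρ dφ dθ.

The integrand becomes 17ρ^2, so

    ∭_E (17x^2 + 17y^2 + 17z^2) dV = ∫_{0}^{2π} ∫_{0}^{π/2} ∫_{0}^{2} (17ρ^2) · ρ^2 sin(φ) dρ dφ dθ.

Inner (ρ): 544sin(φ)/5.
Middle (φ): 544/5.
Outer (θ): 1088π/5.

Therefore the triple integral equals 1088π/5.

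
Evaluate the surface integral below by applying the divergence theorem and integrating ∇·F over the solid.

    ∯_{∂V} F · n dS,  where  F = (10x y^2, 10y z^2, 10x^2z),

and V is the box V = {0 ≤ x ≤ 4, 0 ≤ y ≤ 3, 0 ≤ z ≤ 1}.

By the divergence theorem,

    ∯_{∂V} F · n dS = ∭_V (∇ · F) dV.

Compute the divergence:
    ∇ · F = ∂F_x/∂x + ∂F_y/∂y + ∂F_z/∂z = 10y^2 + 10z^2 + 10x^2 = 10x^2 + 10y^2 + 10z^2.

V is a rectangular box, so dV = dx dy dz with 0 ≤ x ≤ 4, 0 ≤ y ≤ 3, 0 ≤ z ≤ 1.

Integrate (10x^2 + 10y^2 + 10z^2) over V as an iterated integral:

    ∭_V (∇·F) dV = ∫_0^{4} ∫_0^{3} ∫_0^{1} (10x^2 + 10y^2 + 10z^2) dz dy dx.

Inner (z from 0 to 1): 10x^2 + 10y^2 + 10/3.
Middle (y from 0 to 3): 30x^2 + 100.
Outer (x from 0 to 4): 1040.

Therefore ∯_{∂V} F · n dS = 1040.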